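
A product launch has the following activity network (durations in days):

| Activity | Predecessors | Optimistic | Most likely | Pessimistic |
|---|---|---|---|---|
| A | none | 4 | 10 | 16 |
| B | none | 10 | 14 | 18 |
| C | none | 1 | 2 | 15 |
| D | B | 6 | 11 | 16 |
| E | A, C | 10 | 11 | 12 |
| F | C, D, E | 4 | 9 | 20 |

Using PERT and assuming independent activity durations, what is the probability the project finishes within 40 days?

0.928

te_A = (4 + 4·10 + 16)/6 = 60/6 = 10; σ²_A = ((16−4)/6)² = 4.000
te_B = (10 + 4·14 + 18)/6 = 84/6 = 14; σ²_B = ((18−10)/6)² = 1.778
te_C = (1 + 4·2 + 15)/6 = 24/6 = 4; σ²_C = ((15−1)/6)² = 5.444
te_D = (6 + 4·11 + 16)/6 = 66/6 = 11; σ²_D = ((16−6)/6)² = 2.778
te_E = (10 + 4·11 + 12)/6 = 66/6 = 11; σ²_E = ((12−10)/6)² = 0.111
te_F = (4 + 4·9 + 20)/6 = 60/6 = 10; σ²_F = ((20−4)/6)² = 7.111

Forward pass:
ES_A = 0; EF_A = 10
ES_B = 0; EF_B = 14
ES_C = 0; EF_C = 4
ES_D = 14; EF_D = 14+11 = 25
ES_E = max(EF_A=10, EF_C=4) = 10; EF_E = 10+11 = 21
ES_F = max(EF_C=4, EF_D=25, EF_E=21) = 25; EF_F = 25+10 = 35
Expected project duration μ = 35 days. Critical path: B → D → F.

Variance along critical path = 1.778 + 2.778 + 7.111 = 11.667; σ = √11.667 = 3.416 days.
Z = (40 − 35) / 3.416 = 1.464
P(T ≤ 40) = Φ(1.464) ≈ 0.928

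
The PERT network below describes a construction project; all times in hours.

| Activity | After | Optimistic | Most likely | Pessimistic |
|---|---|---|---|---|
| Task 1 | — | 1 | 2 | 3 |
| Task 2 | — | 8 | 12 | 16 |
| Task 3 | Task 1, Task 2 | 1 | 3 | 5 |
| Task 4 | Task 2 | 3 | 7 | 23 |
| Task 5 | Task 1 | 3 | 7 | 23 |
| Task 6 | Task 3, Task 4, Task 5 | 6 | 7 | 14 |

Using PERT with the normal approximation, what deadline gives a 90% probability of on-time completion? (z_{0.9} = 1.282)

33.9 hours

te_Task 1 = (1 + 4·2 + 3)/6 = 12/6 = 2; σ²_Task 1 = ((3−1)/6)² = 0.111
te_Task 2 = (8 + 4·12 + 16)/6 = 72/6 = 12; σ²_Task 2 = ((16−8)/6)² = 1.778
te_Task 3 = (1 + 4·3 + 5)/6 = 18/6 = 3; σ²_Task 3 = ((5−1)/6)² = 0.444
te_Task 4 = (3 + 4·7 + 23)/6 = 54/6 = 9; σ²_Task 4 = ((23−3)/6)² = 11.111
te_Task 5 = (3 + 4·7 + 23)/6 = 54/6 = 9; σ²_Task 5 = ((23−3)/6)² = 11.111
te_Task 6 = (6 + 4·7 + 14)/6 = 48/6 = 8; σ²_Task 6 = ((14−6)/6)² = 1.778

Forward pass:
ES_Task 1 = 0; EF_Task 1 = 2
ES_Task 2 = 0; EF_Task 2 = 12
ES_Task 3 = max(EF_Task 1=2, EF_Task 2=12) = 12; EF_Task 3 = 12+3 = 15
ES_Task 4 = 12; EF_Task 4 = 12+9 = 21
ES_Task 5 = 2; EF_Task 5 = 2+9 = 11
ES_Task 6 = max(EF_Task 3=15, EF_Task 4=21, EF_Task 5=11) = 21; EF_Task 6 = 21+8 = 29
Expected project duration μ = 29 hours. Critical path: Task 2 → Task 4 → Task 6.

Variance along critical path = 1.778 + 11.111 + 1.778 = 14.667; σ = 3.830 hours.
D = μ + z·σ = 29 + 1.282·3.830 = 33.9 hours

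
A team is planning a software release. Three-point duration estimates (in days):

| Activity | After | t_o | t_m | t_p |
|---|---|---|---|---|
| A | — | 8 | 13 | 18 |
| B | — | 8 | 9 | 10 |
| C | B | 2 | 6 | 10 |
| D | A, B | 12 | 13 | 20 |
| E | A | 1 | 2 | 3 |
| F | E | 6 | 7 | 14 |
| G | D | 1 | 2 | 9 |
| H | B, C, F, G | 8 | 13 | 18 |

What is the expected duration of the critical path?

te_A = (8 + 4·13 + 18)/6 = 78/6 = 13
te_B = (8 + 4·9 + 10)/6 = 54/6 = 9
te_C = (2 + 4·6 + 10)/6 = 36/6 = 6
te_D = (12 + 4·13 + 20)/6 = 84/6 = 14
te_E = (1 + 4·2 + 3)/6 = 12/6 = 2
te_F = (6 + 4·7 + 14)/6 = 48/6 = 8
te_G = (1 + 4·2 + 9)/6 = 18/6 = 3
te_H = (8 + 4·13 + 18)/6 = 78/6 = 13

Forward pass:
ES_A = 0; EF_A = 13
ES_B = 0; EF_B = 9
ES_C = 9; EF_C = 9+6 = 15
ES_D = max(EF_A=13, EF_B=9) = 13; EF_D = 13+14 = 27
ES_E = 13; EF_E = 13+2 = 15
ES_F = 15; EF_F = 15+8 = 23
ES_G = 27; EF_G = 27+3 = 30
ES_H = max(EF_B=9, EF_C=15, EF_F=23, EF_G=30) = 30; EF_H = 30+13 = 43
Expected project duration μ = 43 days. Critical path: A → D → G → H.

43 days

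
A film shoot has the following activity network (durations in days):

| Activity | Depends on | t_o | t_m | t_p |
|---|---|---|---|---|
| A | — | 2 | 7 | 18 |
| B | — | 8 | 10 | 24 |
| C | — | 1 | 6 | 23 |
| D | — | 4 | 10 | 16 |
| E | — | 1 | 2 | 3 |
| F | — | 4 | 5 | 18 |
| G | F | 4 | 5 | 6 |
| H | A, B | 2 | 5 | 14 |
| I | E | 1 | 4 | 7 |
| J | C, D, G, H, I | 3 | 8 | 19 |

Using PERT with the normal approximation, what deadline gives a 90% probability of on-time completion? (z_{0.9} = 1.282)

32.5 days

te_A = (2 + 4·7 + 18)/6 = 48/6 = 8; σ²_A = ((18−2)/6)² = 7.111
te_B = (8 + 4·10 + 24)/6 = 72/6 = 12; σ²_B = ((24−8)/6)² = 7.111
te_C = (1 + 4·6 + 23)/6 = 48/6 = 8; σ²_C = ((23−1)/6)² = 13.444
te_D = (4 + 4·10 + 16)/6 = 60/6 = 10; σ²_D = ((16−4)/6)² = 4.000
te_E = (1 + 4·2 + 3)/6 = 12/6 = 2; σ²_E = ((3−1)/6)² = 0.111
te_F = (4 + 4·5 + 18)/6 = 42/6 = 7; σ²_F = ((18−4)/6)² = 5.444
te_G = (4 + 4·5 + 6)/6 = 30/6 = 5; σ²_G = ((6−4)/6)² = 0.111
te_H = (2 + 4·5 + 14)/6 = 36/6 = 6; σ²_H = ((14−2)/6)² = 4.000
te_I = (1 + 4·4 + 7)/6 = 24/6 = 4; σ²_I = ((7−1)/6)² = 1.000
te_J = (3 + 4·8 + 19)/6 = 54/6 = 9; σ²_J = ((19−3)/6)² = 7.111

Forward pass:
ES_A = 0; EF_A = 8
ES_B = 0; EF_B = 12
ES_C = 0; EF_C = 8
ES_D = 0; EF_D = 10
ES_E = 0; EF_E = 2
ES_F = 0; EF_F = 7
ES_G = 7; EF_G = 7+5 = 12
ES_H = max(EF_A=8, EF_B=12) = 12; EF_H = 12+6 = 18
ES_I = 2; EF_I = 2+4 = 6
ES_J = max(EF_C=8, EF_D=10, EF_G=12, EF_H=18, EF_I=6) = 18; EF_J = 18+9 = 27
Expected project duration μ = 27 days. Critical path: B → H → J.

Variance along critical path = 7.111 + 4.000 + 7.111 = 18.222; σ = 4.269 days.
D = μ + z·σ = 27 + 1.282·4.269 = 32.5 days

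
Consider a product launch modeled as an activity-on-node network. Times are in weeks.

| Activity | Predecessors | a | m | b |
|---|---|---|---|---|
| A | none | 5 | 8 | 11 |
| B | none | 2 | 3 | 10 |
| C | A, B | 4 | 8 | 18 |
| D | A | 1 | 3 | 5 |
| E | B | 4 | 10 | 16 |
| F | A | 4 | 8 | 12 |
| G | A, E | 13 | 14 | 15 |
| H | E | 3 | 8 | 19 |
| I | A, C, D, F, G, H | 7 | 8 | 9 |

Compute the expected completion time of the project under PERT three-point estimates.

te_A = (5 + 4·8 + 11)/6 = 48/6 = 8
te_B = (2 + 4·3 + 10)/6 = 24/6 = 4
te_C = (4 + 4·8 + 18)/6 = 54/6 = 9
te_D = (1 + 4·3 + 5)/6 = 18/6 = 3
te_E = (4 + 4·10 + 16)/6 = 60/6 = 10
te_F = (4 + 4·8 + 12)/6 = 48/6 = 8
te_G = (13 + 4·14 + 15)/6 = 84/6 = 14
te_H = (3 + 4·8 + 19)/6 = 54/6 = 9
te_I = (7 + 4·8 + 9)/6 = 48/6 = 8

Forward pass:
ES_A = 0; EF_A = 8
ES_B = 0; EF_B = 4
ES_C = max(EF_A=8, EF_B=4) = 8; EF_C = 8+9 = 17
ES_D = 8; EF_D = 8+3 = 11
ES_E = 4; EF_E = 4+10 = 14
ES_F = 8; EF_F = 8+8 = 16
ES_G = max(EF_A=8, EF_E=14) = 14; EF_G = 14+14 = 28
ES_H = 14; EF_H = 14+9 = 23
ES_I = max(EF_A=8, EF_C=17, EF_D=11, EF_F=16, EF_G=28, EF_H=23) = 28; EF_I = 28+8 = 36
Expected project duration μ = 36 weeks. Critical path: B → E → G → I.

36 weeks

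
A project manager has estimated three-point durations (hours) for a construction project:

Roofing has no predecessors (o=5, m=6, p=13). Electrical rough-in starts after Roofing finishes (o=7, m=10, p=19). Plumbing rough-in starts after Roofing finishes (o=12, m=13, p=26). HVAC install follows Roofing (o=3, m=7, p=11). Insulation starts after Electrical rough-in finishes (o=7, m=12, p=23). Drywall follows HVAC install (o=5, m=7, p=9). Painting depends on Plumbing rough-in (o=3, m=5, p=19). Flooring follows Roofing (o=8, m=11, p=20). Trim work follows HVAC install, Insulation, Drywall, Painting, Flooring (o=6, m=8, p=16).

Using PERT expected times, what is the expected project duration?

40 hours

te_Roofing = (5 + 4·6 + 13)/6 = 42/6 = 7
te_Electrical rough-in = (7 + 4·10 + 19)/6 = 66/6 = 11
te_Plumbing rough-in = (12 + 4·13 + 26)/6 = 90/6 = 15
te_HVAC install = (3 + 4·7 + 11)/6 = 42/6 = 7
te_Insulation = (7 + 4·12 + 23)/6 = 78/6 = 13
te_Drywall = (5 + 4·7 + 9)/6 = 42/6 = 7
te_Painting = (3 + 4·5 + 19)/6 = 42/6 = 7
te_Flooring = (8 + 4·11 + 20)/6 = 72/6 = 12
te_Trim work = (6 + 4·8 + 16)/6 = 54/6 = 9

Forward pass:
ES_Roofing = 0; EF_Roofing = 7
ES_Electrical rough-in = 7; EF_Electrical rough-in = 7+11 = 18
ES_Plumbing rough-in = 7; EF_Plumbing rough-in = 7+15 = 22
ES_HVAC install = 7; EF_HVAC install = 7+7 = 14
ES_Insulation = 18; EF_Insulation = 18+13 = 31
ES_Drywall = 14; EF_Drywall = 14+7 = 21
ES_Painting = 22; EF_Painting = 22+7 = 29
ES_Flooring = 7; EF_Flooring = 7+12 = 19
ES_Trim work = max(EF_HVAC install=14, EF_Insulation=31, EF_Drywall=21, EF_Painting=29, EF_Flooring=19) = 31; EF_Trim work = 31+9 = 40
Expected project duration μ = 40 hours. Critical path: Roofing → Electrical rough-in → Insulation → Trim work.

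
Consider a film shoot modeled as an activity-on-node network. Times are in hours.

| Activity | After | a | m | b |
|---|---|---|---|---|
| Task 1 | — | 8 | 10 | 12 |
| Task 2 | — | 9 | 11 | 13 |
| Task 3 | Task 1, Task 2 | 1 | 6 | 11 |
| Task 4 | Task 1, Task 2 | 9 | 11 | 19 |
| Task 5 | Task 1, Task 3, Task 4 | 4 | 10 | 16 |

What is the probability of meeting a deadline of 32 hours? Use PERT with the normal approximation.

0.355

te_Task 1 = (8 + 4·10 + 12)/6 = 60/6 = 10; σ²_Task 1 = ((12−8)/6)² = 0.444
te_Task 2 = (9 + 4·11 + 13)/6 = 66/6 = 11; σ²_Task 2 = ((13−9)/6)² = 0.444
te_Task 3 = (1 + 4·6 + 11)/6 = 36/6 = 6; σ²_Task 3 = ((11−1)/6)² = 2.778
te_Task 4 = (9 + 4·11 + 19)/6 = 72/6 = 12; σ²_Task 4 = ((19−9)/6)² = 2.778
te_Task 5 = (4 + 4·10 + 16)/6 = 60/6 = 10; σ²_Task 5 = ((16−4)/6)² = 4.000

Forward pass:
ES_Task 1 = 0; EF_Task 1 = 10
ES_Task 2 = 0; EF_Task 2 = 11
ES_Task 3 = max(EF_Task 1=10, EF_Task 2=11) = 11; EF_Task 3 = 11+6 = 17
ES_Task 4 = max(EF_Task 1=10, EF_Task 2=11) = 11; EF_Task 4 = 11+12 = 23
ES_Task 5 = max(EF_Task 1=10, EF_Task 3=17, EF_Task 4=23) = 23; EF_Task 5 = 23+10 = 33
Expected project duration μ = 33 hours. Critical path: Task 2 → Task 4 → Task 5.

Variance along critical path = 0.444 + 2.778 + 4.000 = 7.222; σ = √7.222 = 2.687 hours.
Z = (32 − 33) / 2.687 = -0.372
P(T ≤ 32) = Φ(-0.372) ≈ 0.355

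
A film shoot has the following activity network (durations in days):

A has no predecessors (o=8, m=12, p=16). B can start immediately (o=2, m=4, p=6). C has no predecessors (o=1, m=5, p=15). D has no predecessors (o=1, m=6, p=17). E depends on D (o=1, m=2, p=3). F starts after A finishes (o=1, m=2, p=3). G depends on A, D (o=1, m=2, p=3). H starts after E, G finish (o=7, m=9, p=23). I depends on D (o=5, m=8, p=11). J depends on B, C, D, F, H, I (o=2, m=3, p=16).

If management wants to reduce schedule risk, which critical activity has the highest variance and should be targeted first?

H

te_A = (8 + 4·12 + 16)/6 = 72/6 = 12; σ²_A = ((16−8)/6)² = 1.778
te_B = (2 + 4·4 + 6)/6 = 24/6 = 4; σ²_B = ((6−2)/6)² = 0.444
te_C = (1 + 4·5 + 15)/6 = 36/6 = 6; σ²_C = ((15−1)/6)² = 5.444
te_D = (1 + 4·6 + 17)/6 = 42/6 = 7; σ²_D = ((17−1)/6)² = 7.111
te_E = (1 + 4·2 + 3)/6 = 12/6 = 2; σ²_E = ((3−1)/6)² = 0.111
te_F = (1 + 4·2 + 3)/6 = 12/6 = 2; σ²_F = ((3−1)/6)² = 0.111
te_G = (1 + 4·2 + 3)/6 = 12/6 = 2; σ²_G = ((3−1)/6)² = 0.111
te_H = (7 + 4·9 + 23)/6 = 66/6 = 11; σ²_H = ((23−7)/6)² = 7.111
te_I = (5 + 4·8 + 11)/6 = 48/6 = 8; σ²_I = ((11−5)/6)² = 1.000
te_J = (2 + 4·3 + 16)/6 = 30/6 = 5; σ²_J = ((16−2)/6)² = 5.444

Forward pass:
ES_A = 0; EF_A = 12
ES_B = 0; EF_B = 4
ES_C = 0; EF_C = 6
ES_D = 0; EF_D = 7
ES_E = 7; EF_E = 7+2 = 9
ES_F = 12; EF_F = 12+2 = 14
ES_G = max(EF_A=12, EF_D=7) = 12; EF_G = 12+2 = 14
ES_H = max(EF_E=9, EF_G=14) = 14; EF_H = 14+11 = 25
ES_I = 7; EF_I = 7+8 = 15
ES_J = max(EF_B=4, EF_C=6, EF_D=7, EF_F=14, EF_H=25, EF_I=15) = 25; EF_J = 25+5 = 30
Expected project duration μ = 30 days. Critical path: A → G → H → J.

Variances on critical path: σ²_A=1.778, σ²_G=0.111, σ²_H=7.111, σ²_J=5.444.
Largest is σ²_H = 7.111.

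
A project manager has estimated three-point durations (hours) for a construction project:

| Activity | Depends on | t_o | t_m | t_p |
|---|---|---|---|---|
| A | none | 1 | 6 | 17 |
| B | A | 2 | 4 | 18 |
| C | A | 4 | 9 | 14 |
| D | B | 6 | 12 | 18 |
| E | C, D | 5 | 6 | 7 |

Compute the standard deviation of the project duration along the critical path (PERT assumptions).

4.28 hours

te_A = (1 + 4·6 + 17)/6 = 42/6 = 7; σ²_A = ((17−1)/6)² = 7.111
te_B = (2 + 4·4 + 18)/6 = 36/6 = 6; σ²_B = ((18−2)/6)² = 7.111
te_C = (4 + 4·9 + 14)/6 = 54/6 = 9; σ²_C = ((14−4)/6)² = 2.778
te_D = (6 + 4·12 + 18)/6 = 72/6 = 12; σ²_D = ((18−6)/6)² = 4.000
te_E = (5 + 4·6 + 7)/6 = 36/6 = 6; σ²_E = ((7−5)/6)² = 0.111

Forward pass:
ES_A = 0; EF_A = 7
ES_B = 7; EF_B = 7+6 = 13
ES_C = 7; EF_C = 7+9 = 16
ES_D = 13; EF_D = 13+12 = 25
ES_E = max(EF_C=16, EF_D=25) = 25; EF_E = 25+6 = 31
Expected project duration μ = 31 hours. Critical path: A → B → D → E.

Variance along critical path = 7.111 + 7.111 + 4.000 + 0.111 = 18.333
σ = √18.333 = 4.282 hours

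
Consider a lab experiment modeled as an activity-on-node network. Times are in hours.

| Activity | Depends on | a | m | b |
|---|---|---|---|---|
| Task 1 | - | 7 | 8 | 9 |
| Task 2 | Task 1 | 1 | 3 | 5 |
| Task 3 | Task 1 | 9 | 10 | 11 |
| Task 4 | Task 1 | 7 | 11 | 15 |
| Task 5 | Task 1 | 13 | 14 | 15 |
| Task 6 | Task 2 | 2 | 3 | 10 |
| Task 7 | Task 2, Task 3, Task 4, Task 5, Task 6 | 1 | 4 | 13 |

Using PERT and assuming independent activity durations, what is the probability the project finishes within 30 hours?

0.928

te_Task 1 = (7 + 4·8 + 9)/6 = 48/6 = 8; σ²_Task 1 = ((9−7)/6)² = 0.111
te_Task 2 = (1 + 4·3 + 5)/6 = 18/6 = 3; σ²_Task 2 = ((5−1)/6)² = 0.444
te_Task 3 = (9 + 4·10 + 11)/6 = 60/6 = 10; σ²_Task 3 = ((11−9)/6)² = 0.111
te_Task 4 = (7 + 4·11 + 15)/6 = 66/6 = 11; σ²_Task 4 = ((15−7)/6)² = 1.778
te_Task 5 = (13 + 4·14 + 15)/6 = 84/6 = 14; σ²_Task 5 = ((15−13)/6)² = 0.111
te_Task 6 = (2 + 4·3 + 10)/6 = 24/6 = 4; σ²_Task 6 = ((10−2)/6)² = 1.778
te_Task 7 = (1 + 4·4 + 13)/6 = 30/6 = 5; σ²_Task 7 = ((13−1)/6)² = 4.000

Forward pass:
ES_Task 1 = 0; EF_Task 1 = 8
ES_Task 2 = 8; EF_Task 2 = 8+3 = 11
ES_Task 3 = 8; EF_Task 3 = 8+10 = 18
ES_Task 4 = 8; EF_Task 4 = 8+11 = 19
ES_Task 5 = 8; EF_Task 5 = 8+14 = 22
ES_Task 6 = 11; EF_Task 6 = 11+4 = 15
ES_Task 7 = max(EF_Task 2=11, EF_Task 3=18, EF_Task 4=19, EF_Task 5=22, EF_Task 6=15) = 22; EF_Task 7 = 22+5 = 27
Expected project duration μ = 27 hours. Critical path: Task 1 → Task 5 → Task 7.

Variance along critical path = 0.111 + 0.111 + 4.000 = 4.222; σ = √4.222 = 2.055 hours.
Z = (30 − 27) / 2.055 = 1.460
P(T ≤ 30) = Φ(1.460) ≈ 0.928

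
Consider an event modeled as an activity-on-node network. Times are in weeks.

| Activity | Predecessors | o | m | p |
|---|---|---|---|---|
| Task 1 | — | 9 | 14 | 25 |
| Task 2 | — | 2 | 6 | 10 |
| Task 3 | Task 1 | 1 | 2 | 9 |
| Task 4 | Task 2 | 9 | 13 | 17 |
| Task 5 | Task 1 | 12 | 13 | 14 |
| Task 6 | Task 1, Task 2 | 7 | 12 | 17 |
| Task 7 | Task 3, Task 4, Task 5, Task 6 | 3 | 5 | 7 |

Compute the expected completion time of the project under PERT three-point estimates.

33 weeks

te_Task 1 = (9 + 4·14 + 25)/6 = 90/6 = 15
te_Task 2 = (2 + 4·6 + 10)/6 = 36/6 = 6
te_Task 3 = (1 + 4·2 + 9)/6 = 18/6 = 3
te_Task 4 = (9 + 4·13 + 17)/6 = 78/6 = 13
te_Task 5 = (12 + 4·13 + 14)/6 = 78/6 = 13
te_Task 6 = (7 + 4·12 + 17)/6 = 72/6 = 12
te_Task 7 = (3 + 4·5 + 7)/6 = 30/6 = 5

Forward pass:
ES_Task 1 = 0; EF_Task 1 = 15
ES_Task 2 = 0; EF_Task 2 = 6
ES_Task 3 = 15; EF_Task 3 = 15+3 = 18
ES_Task 4 = 6; EF_Task 4 = 6+13 = 19
ES_Task 5 = 15; EF_Task 5 = 15+13 = 28
ES_Task 6 = max(EF_Task 1=15, EF_Task 2=6) = 15; EF_Task 6 = 15+12 = 27
ES_Task 7 = max(EF_Task 3=18, EF_Task 4=19, EF_Task 5=28, EF_Task 6=27) = 28; EF_Task 7 = 28+5 = 33
Expected project duration μ = 33 weeks. Critical path: Task 1 → Task 5 → Task 7.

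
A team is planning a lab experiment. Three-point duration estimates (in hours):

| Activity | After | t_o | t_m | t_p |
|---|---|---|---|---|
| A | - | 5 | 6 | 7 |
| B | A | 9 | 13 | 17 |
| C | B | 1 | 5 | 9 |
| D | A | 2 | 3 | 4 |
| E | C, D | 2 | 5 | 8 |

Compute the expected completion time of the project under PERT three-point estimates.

29 hours

te_A = (5 + 4·6 + 7)/6 = 36/6 = 6
te_B = (9 + 4·13 + 17)/6 = 78/6 = 13
te_C = (1 + 4·5 + 9)/6 = 30/6 = 5
te_D = (2 + 4·3 + 4)/6 = 18/6 = 3
te_E = (2 + 4·5 + 8)/6 = 30/6 = 5

Forward pass:
ES_A = 0; EF_A = 6
ES_B = 6; EF_B = 6+13 = 19
ES_C = 19; EF_C = 19+5 = 24
ES_D = 6; EF_D = 6+3 = 9
ES_E = max(EF_C=24, EF_D=9) = 24; EF_E = 24+5 = 29
Expected project duration μ = 29 hours. Critical path: A → B → C → E.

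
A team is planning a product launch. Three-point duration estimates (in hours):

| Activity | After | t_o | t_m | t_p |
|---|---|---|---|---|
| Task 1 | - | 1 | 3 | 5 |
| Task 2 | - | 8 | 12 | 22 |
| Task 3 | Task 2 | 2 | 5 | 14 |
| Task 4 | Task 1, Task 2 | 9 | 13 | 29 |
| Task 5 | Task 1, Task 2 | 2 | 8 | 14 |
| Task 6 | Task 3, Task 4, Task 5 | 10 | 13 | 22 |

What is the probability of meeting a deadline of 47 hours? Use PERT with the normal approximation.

te_Task 1 = (1 + 4·3 + 5)/6 = 18/6 = 3; σ²_Task 1 = ((5−1)/6)² = 0.444
te_Task 2 = (8 + 4·12 + 22)/6 = 78/6 = 13; σ²_Task 2 = ((22−8)/6)² = 5.444
te_Task 3 = (2 + 4·5 + 14)/6 = 36/6 = 6; σ²_Task 3 = ((14−2)/6)² = 4.000
te_Task 4 = (9 + 4·13 + 29)/6 = 90/6 = 15; σ²_Task 4 = ((29−9)/6)² = 11.111
te_Task 5 = (2 + 4·8 + 14)/6 = 48/6 = 8; σ²_Task 5 = ((14−2)/6)² = 4.000
te_Task 6 = (10 + 4·13 + 22)/6 = 84/6 = 14; σ²_Task 6 = ((22−10)/6)² = 4.000

Forward pass:
ES_Task 1 = 0; EF_Task 1 = 3
ES_Task 2 = 0; EF_Task 2 = 13
ES_Task 3 = 13; EF_Task 3 = 13+6 = 19
ES_Task 4 = max(EF_Task 1=3, EF_Task 2=13) = 13; EF_Task 4 = 13+15 = 28
ES_Task 5 = max(EF_Task 1=3, EF_Task 2=13) = 13; EF_Task 5 = 13+8 = 21
ES_Task 6 = max(EF_Task 3=19, EF_Task 4=28, EF_Task 5=21) = 28; EF_Task 6 = 28+14 = 42
Expected project duration μ = 42 hours. Critical path: Task 2 → Task 4 → Task 6.

Variance along critical path = 5.444 + 11.111 + 4.000 = 20.556; σ = √20.556 = 4.534 hours.
Z = (47 − 42) / 4.534 = 1.103
P(T ≤ 47) = Φ(1.103) ≈ 0.865

0.865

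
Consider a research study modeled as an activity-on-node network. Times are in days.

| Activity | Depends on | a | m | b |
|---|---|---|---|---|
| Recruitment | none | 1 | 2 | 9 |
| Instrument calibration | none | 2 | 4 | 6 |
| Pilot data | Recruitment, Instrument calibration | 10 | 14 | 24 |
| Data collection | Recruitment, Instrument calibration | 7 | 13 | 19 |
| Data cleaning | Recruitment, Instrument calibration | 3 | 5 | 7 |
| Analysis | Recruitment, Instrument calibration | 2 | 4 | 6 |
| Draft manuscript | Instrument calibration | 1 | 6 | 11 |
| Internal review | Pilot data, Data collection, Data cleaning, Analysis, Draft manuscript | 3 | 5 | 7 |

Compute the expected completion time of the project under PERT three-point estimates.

te_Recruitment = (1 + 4·2 + 9)/6 = 18/6 = 3
te_Instrument calibration = (2 + 4·4 + 6)/6 = 24/6 = 4
te_Pilot data = (10 + 4·14 + 24)/6 = 90/6 = 15
te_Data collection = (7 + 4·13 + 19)/6 = 78/6 = 13
te_Data cleaning = (3 + 4·5 + 7)/6 = 30/6 = 5
te_Analysis = (2 + 4·4 + 6)/6 = 24/6 = 4
te_Draft manuscript = (1 + 4·6 + 11)/6 = 36/6 = 6
te_Internal review = (3 + 4·5 + 7)/6 = 30/6 = 5

Forward pass:
ES_Recruitment = 0; EF_Recruitment = 3
ES_Instrument calibration = 0; EF_Instrument calibration = 4
ES_Pilot data = max(EF_Recruitment=3, EF_Instrument calibration=4) = 4; EF_Pilot data = 4+15 = 19
ES_Data collection = max(EF_Recruitment=3, EF_Instrument calibration=4) = 4; EF_Data collection = 4+13 = 17
ES_Data cleaning = max(EF_Recruitment=3, EF_Instrument calibration=4) = 4; EF_Data cleaning = 4+5 = 9
ES_Analysis = max(EF_Recruitment=3, EF_Instrument calibration=4) = 4; EF_Analysis = 4+4 = 8
ES_Draft manuscript = 4; EF_Draft manuscript = 4+6 = 10
ES_Internal review = max(EF_Pilot data=19, EF_Data collection=17, EF_Data cleaning=9, EF_Analysis=8, EF_Draft manuscript=10) = 19; EF_Internal review = 19+5 = 24
Expected project duration μ = 24 days. Critical path: Instrument calibration → Pilot data → Internal review.

24 days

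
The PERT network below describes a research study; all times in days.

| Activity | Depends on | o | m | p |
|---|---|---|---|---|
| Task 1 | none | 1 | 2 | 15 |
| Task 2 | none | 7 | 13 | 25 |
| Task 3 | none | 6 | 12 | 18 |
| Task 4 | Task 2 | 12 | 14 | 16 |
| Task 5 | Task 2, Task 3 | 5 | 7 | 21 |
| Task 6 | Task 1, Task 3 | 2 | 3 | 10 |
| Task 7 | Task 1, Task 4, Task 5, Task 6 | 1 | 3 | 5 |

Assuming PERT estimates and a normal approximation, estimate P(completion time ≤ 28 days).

0.170

te_Task 1 = (1 + 4·2 + 15)/6 = 24/6 = 4; σ²_Task 1 = ((15−1)/6)² = 5.444
te_Task 2 = (7 + 4·13 + 25)/6 = 84/6 = 14; σ²_Task 2 = ((25−7)/6)² = 9.000
te_Task 3 = (6 + 4·12 + 18)/6 = 72/6 = 12; σ²_Task 3 = ((18−6)/6)² = 4.000
te_Task 4 = (12 + 4·14 + 16)/6 = 84/6 = 14; σ²_Task 4 = ((16−12)/6)² = 0.444
te_Task 5 = (5 + 4·7 + 21)/6 = 54/6 = 9; σ²_Task 5 = ((21−5)/6)² = 7.111
te_Task 6 = (2 + 4·3 + 10)/6 = 24/6 = 4; σ²_Task 6 = ((10−2)/6)² = 1.778
te_Task 7 = (1 + 4·3 + 5)/6 = 18/6 = 3; σ²_Task 7 = ((5−1)/6)² = 0.444

Forward pass:
ES_Task 1 = 0; EF_Task 1 = 4
ES_Task 2 = 0; EF_Task 2 = 14
ES_Task 3 = 0; EF_Task 3 = 12
ES_Task 4 = 14; EF_Task 4 = 14+14 = 28
ES_Task 5 = max(EF_Task 2=14, EF_Task 3=12) = 14; EF_Task 5 = 14+9 = 23
ES_Task 6 = max(EF_Task 1=4, EF_Task 3=12) = 12; EF_Task 6 = 12+4 = 16
ES_Task 7 = max(EF_Task 1=4, EF_Task 4=28, EF_Task 5=23, EF_Task 6=16) = 28; EF_Task 7 = 28+3 = 31
Expected project duration μ = 31 days. Critical path: Task 2 → Task 4 → Task 7.

Variance along critical path = 9.000 + 0.444 + 0.444 = 9.889; σ = √9.889 = 3.145 days.
Z = (28 − 31) / 3.145 = -0.954
P(T ≤ 28) = Φ(-0.954) ≈ 0.170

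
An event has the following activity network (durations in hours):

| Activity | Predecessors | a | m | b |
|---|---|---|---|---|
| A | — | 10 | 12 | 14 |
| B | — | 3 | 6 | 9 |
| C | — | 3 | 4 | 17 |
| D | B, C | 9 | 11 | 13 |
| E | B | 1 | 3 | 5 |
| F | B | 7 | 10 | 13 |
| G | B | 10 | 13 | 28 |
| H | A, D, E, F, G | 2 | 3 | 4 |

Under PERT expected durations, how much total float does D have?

4 hours

te_A = (10 + 4·12 + 14)/6 = 72/6 = 12
te_B = (3 + 4·6 + 9)/6 = 36/6 = 6
te_C = (3 + 4·4 + 17)/6 = 36/6 = 6
te_D = (9 + 4·11 + 13)/6 = 66/6 = 11
te_E = (1 + 4·3 + 5)/6 = 18/6 = 3
te_F = (7 + 4·10 + 13)/6 = 60/6 = 10
te_G = (10 + 4·13 + 28)/6 = 90/6 = 15
te_H = (2 + 4·3 + 4)/6 = 18/6 = 3

Forward pass:
ES_A = 0; EF_A = 12
ES_B = 0; EF_B = 6
ES_C = 0; EF_C = 6
ES_D = max(EF_B=6, EF_C=6) = 6; EF_D = 6+11 = 17
ES_E = 6; EF_E = 6+3 = 9
ES_F = 6; EF_F = 6+10 = 16
ES_G = 6; EF_G = 6+15 = 21
ES_H = max(EF_A=12, EF_D=17, EF_E=9, EF_F=16, EF_G=21) = 21; EF_H = 21+3 = 24
Expected project duration μ = 24 hours. Critical path: B → G → H.

Backward pass:
LF_H = 24; LS_H = 24−3 = 21
LF_G = LS_H = 21; LS_G = 21−15 = 6
LF_F = LS_H = 21; LS_F = 21−10 = 11
LF_E = LS_H = 21; LS_E = 21−3 = 18
LF_D = LS_H = 21; LS_D = 21−11 = 10
LF_C = LS_D = 10; LS_C = 10−6 = 4
LF_B = min(LS_D=10, LS_E=18, LS_F=11, LS_G=6) = 6; LS_B = 6−6 = 0
LF_A = LS_H = 21; LS_A = 21−12 = 9
Slack_D = LS_D − ES_D = 10 − 6 = 4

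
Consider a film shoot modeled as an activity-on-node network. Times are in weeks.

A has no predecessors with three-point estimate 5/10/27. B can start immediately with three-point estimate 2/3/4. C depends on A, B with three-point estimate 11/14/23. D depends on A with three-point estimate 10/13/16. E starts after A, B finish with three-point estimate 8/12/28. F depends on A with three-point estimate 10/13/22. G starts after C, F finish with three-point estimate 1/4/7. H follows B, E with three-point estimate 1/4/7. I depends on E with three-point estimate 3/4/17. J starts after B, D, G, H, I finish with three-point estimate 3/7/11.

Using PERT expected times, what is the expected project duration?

te_A = (5 + 4·10 + 27)/6 = 72/6 = 12
te_B = (2 + 4·3 + 4)/6 = 18/6 = 3
te_C = (11 + 4·14 + 23)/6 = 90/6 = 15
te_D = (10 + 4·13 + 16)/6 = 78/6 = 13
te_E = (8 + 4·12 + 28)/6 = 84/6 = 14
te_F = (10 + 4·13 + 22)/6 = 84/6 = 14
te_G = (1 + 4·4 + 7)/6 = 24/6 = 4
te_H = (1 + 4·4 + 7)/6 = 24/6 = 4
te_I = (3 + 4·4 + 17)/6 = 36/6 = 6
te_J = (3 + 4·7 + 11)/6 = 42/6 = 7

Forward pass:
ES_A = 0; EF_A = 12
ES_B = 0; EF_B = 3
ES_C = max(EF_A=12, EF_B=3) = 12; EF_C = 12+15 = 27
ES_D = 12; EF_D = 12+13 = 25
ES_E = max(EF_A=12, EF_B=3) = 12; EF_E = 12+14 = 26
ES_F = 12; EF_F = 12+14 = 26
ES_G = max(EF_C=27, EF_F=26) = 27; EF_G = 27+4 = 31
ES_H = max(EF_B=3, EF_E=26) = 26; EF_H = 26+4 = 30
ES_I = 26; EF_I = 26+6 = 32
ES_J = max(EF_B=3, EF_D=25, EF_G=31, EF_H=30, EF_I=32) = 32; EF_J = 32+7 = 39
Expected project duration μ = 39 weeks. Critical path: A → E → I → J.

39 weeks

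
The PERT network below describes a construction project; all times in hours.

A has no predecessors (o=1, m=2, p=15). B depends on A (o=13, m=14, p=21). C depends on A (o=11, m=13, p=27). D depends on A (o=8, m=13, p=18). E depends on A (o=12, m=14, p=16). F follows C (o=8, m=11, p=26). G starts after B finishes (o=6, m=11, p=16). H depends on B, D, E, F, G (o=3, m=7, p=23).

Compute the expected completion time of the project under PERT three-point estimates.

te_A = (1 + 4·2 + 15)/6 = 24/6 = 4
te_B = (13 + 4·14 + 21)/6 = 90/6 = 15
te_C = (11 + 4·13 + 27)/6 = 90/6 = 15
te_D = (8 + 4·13 + 18)/6 = 78/6 = 13
te_E = (12 + 4·14 + 16)/6 = 84/6 = 14
te_F = (8 + 4·11 + 26)/6 = 78/6 = 13
te_G = (6 + 4·11 + 16)/6 = 66/6 = 11
te_H = (3 + 4·7 + 23)/6 = 54/6 = 9

Forward pass:
ES_A = 0; EF_A = 4
ES_B = 4; EF_B = 4+15 = 19
ES_C = 4; EF_C = 4+15 = 19
ES_D = 4; EF_D = 4+13 = 17
ES_E = 4; EF_E = 4+14 = 18
ES_F = 19; EF_F = 19+13 = 32
ES_G = 19; EF_G = 19+11 = 30
ES_H = max(EF_B=19, EF_D=17, EF_E=18, EF_F=32, EF_G=30) = 32; EF_H = 32+9 = 41
Expected project duration μ = 41 hours. Critical path: A → C → F → H.

41 hours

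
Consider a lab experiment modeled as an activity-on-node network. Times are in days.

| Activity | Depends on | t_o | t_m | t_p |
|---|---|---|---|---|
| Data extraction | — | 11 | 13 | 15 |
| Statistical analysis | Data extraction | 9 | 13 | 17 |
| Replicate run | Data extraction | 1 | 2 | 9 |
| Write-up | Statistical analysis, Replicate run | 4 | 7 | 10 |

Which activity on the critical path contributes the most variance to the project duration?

te_Data extraction = (11 + 4·13 + 15)/6 = 78/6 = 13; σ²_Data extraction = ((15−11)/6)² = 0.444
te_Statistical analysis = (9 + 4·13 + 17)/6 = 78/6 = 13; σ²_Statistical analysis = ((17−9)/6)² = 1.778
te_Replicate run = (1 + 4·2 + 9)/6 = 18/6 = 3; σ²_Replicate run = ((9−1)/6)² = 1.778
te_Write-up = (4 + 4·7 + 10)/6 = 42/6 = 7; σ²_Write-up = ((10−4)/6)² = 1.000

Forward pass:
ES_Data extraction = 0; EF_Data extraction = 13
ES_Statistical analysis = 13; EF_Statistical analysis = 13+13 = 26
ES_Replicate run = 13; EF_Replicate run = 13+3 = 16
ES_Write-up = max(EF_Statistical analysis=26, EF_Replicate run=16) = 26; EF_Write-up = 26+7 = 33
Expected project duration μ = 33 days. Critical path: Data extraction → Statistical analysis → Write-up.

Variances on critical path: σ²_Data extraction=0.444, σ²_Statistical analysis=1.778, σ²_Write-up=1.000.
Largest is σ²_Statistical analysis = 1.778.

Statistical analysis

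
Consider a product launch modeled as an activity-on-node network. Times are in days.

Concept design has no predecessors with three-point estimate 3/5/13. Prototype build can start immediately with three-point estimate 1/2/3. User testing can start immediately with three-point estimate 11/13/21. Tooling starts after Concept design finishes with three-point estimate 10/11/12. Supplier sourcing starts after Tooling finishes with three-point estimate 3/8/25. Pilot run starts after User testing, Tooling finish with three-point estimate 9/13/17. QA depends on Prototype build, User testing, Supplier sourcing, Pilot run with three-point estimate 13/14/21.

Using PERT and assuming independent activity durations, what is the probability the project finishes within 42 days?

0.119

te_Concept design = (3 + 4·5 + 13)/6 = 36/6 = 6; σ²_Concept design = ((13−3)/6)² = 2.778
te_Prototype build = (1 + 4·2 + 3)/6 = 12/6 = 2; σ²_Prototype build = ((3−1)/6)² = 0.111
te_User testing = (11 + 4·13 + 21)/6 = 84/6 = 14; σ²_User testing = ((21−11)/6)² = 2.778
te_Tooling = (10 + 4·11 + 12)/6 = 66/6 = 11; σ²_Tooling = ((12−10)/6)² = 0.111
te_Supplier sourcing = (3 + 4·8 + 25)/6 = 60/6 = 10; σ²_Supplier sourcing = ((25−3)/6)² = 13.444
te_Pilot run = (9 + 4·13 + 17)/6 = 78/6 = 13; σ²_Pilot run = ((17−9)/6)² = 1.778
te_QA = (13 + 4·14 + 21)/6 = 90/6 = 15; σ²_QA = ((21−13)/6)² = 1.778

Forward pass:
ES_Concept design = 0; EF_Concept design = 6
ES_Prototype build = 0; EF_Prototype build = 2
ES_User testing = 0; EF_User testing = 14
ES_Tooling = 6; EF_Tooling = 6+11 = 17
ES_Supplier sourcing = 17; EF_Supplier sourcing = 17+10 = 27
ES_Pilot run = max(EF_User testing=14, EF_Tooling=17) = 17; EF_Pilot run = 17+13 = 30
ES_QA = max(EF_Prototype build=2, EF_User testing=14, EF_Supplier sourcing=27, EF_Pilot run=30) = 30; EF_QA = 30+15 = 45
Expected project duration μ = 45 days. Critical path: Concept design → Tooling → Pilot run → QA.

Variance along critical path = 2.778 + 0.111 + 1.778 + 1.778 = 6.444; σ = √6.444 = 2.539 days.
Z = (42 − 45) / 2.539 = -1.182
P(T ≤ 42) = Φ(-1.182) ≈ 0.119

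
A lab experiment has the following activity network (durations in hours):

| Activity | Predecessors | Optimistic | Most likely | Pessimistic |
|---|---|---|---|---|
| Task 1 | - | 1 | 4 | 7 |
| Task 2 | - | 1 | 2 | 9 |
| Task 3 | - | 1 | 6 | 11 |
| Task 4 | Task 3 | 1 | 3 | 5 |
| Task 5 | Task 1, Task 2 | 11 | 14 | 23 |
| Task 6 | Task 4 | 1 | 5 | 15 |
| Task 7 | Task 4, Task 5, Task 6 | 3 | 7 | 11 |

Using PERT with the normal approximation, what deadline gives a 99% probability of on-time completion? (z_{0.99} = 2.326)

te_Task 1 = (1 + 4·4 + 7)/6 = 24/6 = 4; σ²_Task 1 = ((7−1)/6)² = 1.000
te_Task 2 = (1 + 4·2 + 9)/6 = 18/6 = 3; σ²_Task 2 = ((9−1)/6)² = 1.778
te_Task 3 = (1 + 4·6 + 11)/6 = 36/6 = 6; σ²_Task 3 = ((11−1)/6)² = 2.778
te_Task 4 = (1 + 4·3 + 5)/6 = 18/6 = 3; σ²_Task 4 = ((5−1)/6)² = 0.444
te_Task 5 = (11 + 4·14 + 23)/6 = 90/6 = 15; σ²_Task 5 = ((23−11)/6)² = 4.000
te_Task 6 = (1 + 4·5 + 15)/6 = 36/6 = 6; σ²_Task 6 = ((15−1)/6)² = 5.444
te_Task 7 = (3 + 4·7 + 11)/6 = 42/6 = 7; σ²_Task 7 = ((11−3)/6)² = 1.778

Forward pass:
ES_Task 1 = 0; EF_Task 1 = 4
ES_Task 2 = 0; EF_Task 2 = 3
ES_Task 3 = 0; EF_Task 3 = 6
ES_Task 4 = 6; EF_Task 4 = 6+3 = 9
ES_Task 5 = max(EF_Task 1=4, EF_Task 2=3) = 4; EF_Task 5 = 4+15 = 19
ES_Task 6 = 9; EF_Task 6 = 9+6 = 15
ES_Task 7 = max(EF_Task 4=9, EF_Task 5=19, EF_Task 6=15) = 19; EF_Task 7 = 19+7 = 26
Expected project duration μ = 26 hours. Critical path: Task 1 → Task 5 → Task 7.

Variance along critical path = 1.000 + 4.000 + 1.778 = 6.778; σ = 2.603 hours.
D = μ + z·σ = 26 + 2.326·2.603 = 32.1 hours

32.1 hours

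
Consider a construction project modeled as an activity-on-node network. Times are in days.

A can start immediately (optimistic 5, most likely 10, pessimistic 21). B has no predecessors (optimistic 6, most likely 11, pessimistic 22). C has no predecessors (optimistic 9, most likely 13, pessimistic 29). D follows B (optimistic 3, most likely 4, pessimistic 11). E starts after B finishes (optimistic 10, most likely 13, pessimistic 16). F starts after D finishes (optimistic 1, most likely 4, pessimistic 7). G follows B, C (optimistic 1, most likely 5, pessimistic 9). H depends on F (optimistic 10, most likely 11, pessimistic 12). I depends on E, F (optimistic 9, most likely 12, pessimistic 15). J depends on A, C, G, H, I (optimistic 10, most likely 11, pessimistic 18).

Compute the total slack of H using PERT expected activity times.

5 days

te_A = (5 + 4·10 + 21)/6 = 66/6 = 11
te_B = (6 + 4·11 + 22)/6 = 72/6 = 12
te_C = (9 + 4·13 + 29)/6 = 90/6 = 15
te_D = (3 + 4·4 + 11)/6 = 30/6 = 5
te_E = (10 + 4·13 + 16)/6 = 78/6 = 13
te_F = (1 + 4·4 + 7)/6 = 24/6 = 4
te_G = (1 + 4·5 + 9)/6 = 30/6 = 5
te_H = (10 + 4·11 + 12)/6 = 66/6 = 11
te_I = (9 + 4·12 + 15)/6 = 72/6 = 12
te_J = (10 + 4·11 + 18)/6 = 72/6 = 12

Forward pass:
ES_A = 0; EF_A = 11
ES_B = 0; EF_B = 12
ES_C = 0; EF_C = 15
ES_D = 12; EF_D = 12+5 = 17
ES_E = 12; EF_E = 12+13 = 25
ES_F = 17; EF_F = 17+4 = 21
ES_G = max(EF_B=12, EF_C=15) = 15; EF_G = 15+5 = 20
ES_H = 21; EF_H = 21+11 = 32
ES_I = max(EF_E=25, EF_F=21) = 25; EF_I = 25+12 = 37
ES_J = max(EF_A=11, EF_C=15, EF_G=20, EF_H=32, EF_I=37) = 37; EF_J = 37+12 = 49
Expected project duration μ = 49 days. Critical path: B → E → I → J.

Backward pass:
LF_J = 49; LS_J = 49−12 = 37
LF_I = LS_J = 37; LS_I = 37−12 = 25
LF_H = LS_J = 37; LS_H = 37−11 = 26
LF_G = LS_J = 37; LS_G = 37−5 = 32
LF_F = min(LS_H=26, LS_I=25) = 25; LS_F = 25−4 = 21
LF_E = LS_I = 25; LS_E = 25−13 = 12
LF_D = LS_F = 21; LS_D = 21−5 = 16
LF_C = min(LS_G=32, LS_J=37) = 32; LS_C = 32−15 = 17
LF_B = min(LS_D=16, LS_E=12, LS_G=32) = 12; LS_B = 12−12 = 0
LF_A = LS_J = 37; LS_A = 37−11 = 26
Slack_H = LS_H − ES_H = 26 − 21 = 5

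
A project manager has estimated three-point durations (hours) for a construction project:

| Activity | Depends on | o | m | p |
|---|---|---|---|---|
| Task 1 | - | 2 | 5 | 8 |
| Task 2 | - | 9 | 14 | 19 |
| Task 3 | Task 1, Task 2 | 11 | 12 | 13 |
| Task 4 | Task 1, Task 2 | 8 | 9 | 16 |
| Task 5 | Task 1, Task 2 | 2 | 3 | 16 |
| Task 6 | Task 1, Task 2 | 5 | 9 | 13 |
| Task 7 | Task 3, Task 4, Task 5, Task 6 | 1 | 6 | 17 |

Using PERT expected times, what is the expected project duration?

33 hours

te_Task 1 = (2 + 4·5 + 8)/6 = 30/6 = 5
te_Task 2 = (9 + 4·14 + 19)/6 = 84/6 = 14
te_Task 3 = (11 + 4·12 + 13)/6 = 72/6 = 12
te_Task 4 = (8 + 4·9 + 16)/6 = 60/6 = 10
te_Task 5 = (2 + 4·3 + 16)/6 = 30/6 = 5
te_Task 6 = (5 + 4·9 + 13)/6 = 54/6 = 9
te_Task 7 = (1 + 4·6 + 17)/6 = 42/6 = 7

Forward pass:
ES_Task 1 = 0; EF_Task 1 = 5
ES_Task 2 = 0; EF_Task 2 = 14
ES_Task 3 = max(EF_Task 1=5, EF_Task 2=14) = 14; EF_Task 3 = 14+12 = 26
ES_Task 4 = max(EF_Task 1=5, EF_Task 2=14) = 14; EF_Task 4 = 14+10 = 24
ES_Task 5 = max(EF_Task 1=5, EF_Task 2=14) = 14; EF_Task 5 = 14+5 = 19
ES_Task 6 = max(EF_Task 1=5, EF_Task 2=14) = 14; EF_Task 6 = 14+9 = 23
ES_Task 7 = max(EF_Task 3=26, EF_Task 4=24, EF_Task 5=19, EF_Task 6=23) = 26; EF_Task 7 = 26+7 = 33
Expected project duration μ = 33 hours. Critical path: Task 2 → Task 3 → Task 7.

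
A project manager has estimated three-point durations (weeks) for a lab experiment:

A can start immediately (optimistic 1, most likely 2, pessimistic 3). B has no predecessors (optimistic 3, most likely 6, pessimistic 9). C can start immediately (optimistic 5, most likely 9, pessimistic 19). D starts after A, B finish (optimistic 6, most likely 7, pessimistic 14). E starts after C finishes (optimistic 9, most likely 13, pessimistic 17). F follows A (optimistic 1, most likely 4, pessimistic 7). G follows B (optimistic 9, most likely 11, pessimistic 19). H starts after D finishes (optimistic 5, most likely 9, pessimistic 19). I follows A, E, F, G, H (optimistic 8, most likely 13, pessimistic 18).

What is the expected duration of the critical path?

37 weeks

te_A = (1 + 4·2 + 3)/6 = 12/6 = 2
te_B = (3 + 4·6 + 9)/6 = 36/6 = 6
te_C = (5 + 4·9 + 19)/6 = 60/6 = 10
te_D = (6 + 4·7 + 14)/6 = 48/6 = 8
te_E = (9 + 4·13 + 17)/6 = 78/6 = 13
te_F = (1 + 4·4 + 7)/6 = 24/6 = 4
te_G = (9 + 4·11 + 19)/6 = 72/6 = 12
te_H = (5 + 4·9 + 19)/6 = 60/6 = 10
te_I = (8 + 4·13 + 18)/6 = 78/6 = 13

Forward pass:
ES_A = 0; EF_A = 2
ES_B = 0; EF_B = 6
ES_C = 0; EF_C = 10
ES_D = max(EF_A=2, EF_B=6) = 6; EF_D = 6+8 = 14
ES_E = 10; EF_E = 10+13 = 23
ES_F = 2; EF_F = 2+4 = 6
ES_G = 6; EF_G = 6+12 = 18
ES_H = 14; EF_H = 14+10 = 24
ES_I = max(EF_A=2, EF_E=23, EF_F=6, EF_G=18, EF_H=24) = 24; EF_I = 24+13 = 37
Expected project duration μ = 37 weeks. Critical path: B → D → H → I.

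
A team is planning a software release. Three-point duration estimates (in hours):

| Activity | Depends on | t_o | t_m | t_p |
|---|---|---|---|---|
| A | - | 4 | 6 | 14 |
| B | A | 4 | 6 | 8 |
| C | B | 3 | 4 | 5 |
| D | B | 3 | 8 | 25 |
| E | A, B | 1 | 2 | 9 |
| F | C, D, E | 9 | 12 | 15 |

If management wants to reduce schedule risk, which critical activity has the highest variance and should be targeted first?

D

te_A = (4 + 4·6 + 14)/6 = 42/6 = 7; σ²_A = ((14−4)/6)² = 2.778
te_B = (4 + 4·6 + 8)/6 = 36/6 = 6; σ²_B = ((8−4)/6)² = 0.444
te_C = (3 + 4·4 + 5)/6 = 24/6 = 4; σ²_C = ((5−3)/6)² = 0.111
te_D = (3 + 4·8 + 25)/6 = 60/6 = 10; σ²_D = ((25−3)/6)² = 13.444
te_E = (1 + 4·2 + 9)/6 = 18/6 = 3; σ²_E = ((9−1)/6)² = 1.778
te_F = (9 + 4·12 + 15)/6 = 72/6 = 12; σ²_F = ((15−9)/6)² = 1.000

Forward pass:
ES_A = 0; EF_A = 7
ES_B = 7; EF_B = 7+6 = 13
ES_C = 13; EF_C = 13+4 = 17
ES_D = 13; EF_D = 13+10 = 23
ES_E = max(EF_A=7, EF_B=13) = 13; EF_E = 13+3 = 16
ES_F = max(EF_C=17, EF_D=23, EF_E=16) = 23; EF_F = 23+12 = 35
Expected project duration μ = 35 hours. Critical path: A → B → D → F.

Variances on critical path: σ²_A=2.778, σ²_B=0.444, σ²_D=13.444, σ²_F=1.000.
Largest is σ²_D = 13.444.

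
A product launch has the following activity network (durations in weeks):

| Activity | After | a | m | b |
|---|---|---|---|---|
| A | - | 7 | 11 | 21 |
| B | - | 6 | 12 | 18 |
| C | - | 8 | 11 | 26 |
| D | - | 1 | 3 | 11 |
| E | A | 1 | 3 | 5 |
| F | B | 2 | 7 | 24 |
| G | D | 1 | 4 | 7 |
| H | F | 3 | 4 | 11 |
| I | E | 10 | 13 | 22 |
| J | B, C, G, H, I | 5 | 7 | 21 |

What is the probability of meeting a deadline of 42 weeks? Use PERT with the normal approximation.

0.834

te_A = (7 + 4·11 + 21)/6 = 72/6 = 12; σ²_A = ((21−7)/6)² = 5.444
te_B = (6 + 4·12 + 18)/6 = 72/6 = 12; σ²_B = ((18−6)/6)² = 4.000
te_C = (8 + 4·11 + 26)/6 = 78/6 = 13; σ²_C = ((26−8)/6)² = 9.000
te_D = (1 + 4·3 + 11)/6 = 24/6 = 4; σ²_D = ((11−1)/6)² = 2.778
te_E = (1 + 4·3 + 5)/6 = 18/6 = 3; σ²_E = ((5−1)/6)² = 0.444
te_F = (2 + 4·7 + 24)/6 = 54/6 = 9; σ²_F = ((24−2)/6)² = 13.444
te_G = (1 + 4·4 + 7)/6 = 24/6 = 4; σ²_G = ((7−1)/6)² = 1.000
te_H = (3 + 4·4 + 11)/6 = 30/6 = 5; σ²_H = ((11−3)/6)² = 1.778
te_I = (10 + 4·13 + 22)/6 = 84/6 = 14; σ²_I = ((22−10)/6)² = 4.000
te_J = (5 + 4·7 + 21)/6 = 54/6 = 9; σ²_J = ((21−5)/6)² = 7.111

Forward pass:
ES_A = 0; EF_A = 12
ES_B = 0; EF_B = 12
ES_C = 0; EF_C = 13
ES_D = 0; EF_D = 4
ES_E = 12; EF_E = 12+3 = 15
ES_F = 12; EF_F = 12+9 = 21
ES_G = 4; EF_G = 4+4 = 8
ES_H = 21; EF_H = 21+5 = 26
ES_I = 15; EF_I = 15+14 = 29
ES_J = max(EF_B=12, EF_C=13, EF_G=8, EF_H=26, EF_I=29) = 29; EF_J = 29+9 = 38
Expected project duration μ = 38 weeks. Critical path: A → E → I → J.

Variance along critical path = 5.444 + 0.444 + 4.000 + 7.111 = 17.000; σ = √17.000 = 4.123 weeks.
Z = (42 − 38) / 4.123 = 0.970
P(T ≤ 42) = Φ(0.970) ≈ 0.834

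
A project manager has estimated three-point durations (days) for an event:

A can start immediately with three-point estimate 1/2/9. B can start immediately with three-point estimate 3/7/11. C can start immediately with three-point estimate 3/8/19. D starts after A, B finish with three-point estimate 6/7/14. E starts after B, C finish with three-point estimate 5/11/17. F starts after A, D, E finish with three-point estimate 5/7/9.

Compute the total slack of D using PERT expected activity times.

5 days

te_A = (1 + 4·2 + 9)/6 = 18/6 = 3
te_B = (3 + 4·7 + 11)/6 = 42/6 = 7
te_C = (3 + 4·8 + 19)/6 = 54/6 = 9
te_D = (6 + 4·7 + 14)/6 = 48/6 = 8
te_E = (5 + 4·11 + 17)/6 = 66/6 = 11
te_F = (5 + 4·7 + 9)/6 = 42/6 = 7

Forward pass:
ES_A = 0; EF_A = 3
ES_B = 0; EF_B = 7
ES_C = 0; EF_C = 9
ES_D = max(EF_A=3, EF_B=7) = 7; EF_D = 7+8 = 15
ES_E = max(EF_B=7, EF_C=9) = 9; EF_E = 9+11 = 20
ES_F = max(EF_A=3, EF_D=15, EF_E=20) = 20; EF_F = 20+7 = 27
Expected project duration μ = 27 days. Critical path: C → E → F.

Backward pass:
LF_F = 27; LS_F = 27−7 = 20
LF_E = LS_F = 20; LS_E = 20−11 = 9
LF_D = LS_F = 20; LS_D = 20−8 = 12
LF_C = LS_E = 9; LS_C = 9−9 = 0
LF_B = min(LS_D=12, LS_E=9) = 9; LS_B = 9−7 = 2
LF_A = min(LS_D=12, LS_F=20) = 12; LS_A = 12−3 = 9
Slack_D = LS_D − ES_D = 12 − 7 = 5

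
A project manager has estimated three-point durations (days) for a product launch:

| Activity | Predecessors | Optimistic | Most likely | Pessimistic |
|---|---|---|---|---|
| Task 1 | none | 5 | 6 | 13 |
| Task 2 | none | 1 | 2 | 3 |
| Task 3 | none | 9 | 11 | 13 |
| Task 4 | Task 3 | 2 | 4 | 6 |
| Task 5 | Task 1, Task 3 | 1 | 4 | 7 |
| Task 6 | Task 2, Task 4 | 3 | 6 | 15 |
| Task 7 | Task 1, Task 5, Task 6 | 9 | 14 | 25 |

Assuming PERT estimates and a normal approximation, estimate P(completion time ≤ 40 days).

te_Task 1 = (5 + 4·6 + 13)/6 = 42/6 = 7; σ²_Task 1 = ((13−5)/6)² = 1.778
te_Task 2 = (1 + 4·2 + 3)/6 = 12/6 = 2; σ²_Task 2 = ((3−1)/6)² = 0.111
te_Task 3 = (9 + 4·11 + 13)/6 = 66/6 = 11; σ²_Task 3 = ((13−9)/6)² = 0.444
te_Task 4 = (2 + 4·4 + 6)/6 = 24/6 = 4; σ²_Task 4 = ((6−2)/6)² = 0.444
te_Task 5 = (1 + 4·4 + 7)/6 = 24/6 = 4; σ²_Task 5 = ((7−1)/6)² = 1.000
te_Task 6 = (3 + 4·6 + 15)/6 = 42/6 = 7; σ²_Task 6 = ((15−3)/6)² = 4.000
te_Task 7 = (9 + 4·14 + 25)/6 = 90/6 = 15; σ²_Task 7 = ((25−9)/6)² = 7.111

Forward pass:
ES_Task 1 = 0; EF_Task 1 = 7
ES_Task 2 = 0; EF_Task 2 = 2
ES_Task 3 = 0; EF_Task 3 = 11
ES_Task 4 = 11; EF_Task 4 = 11+4 = 15
ES_Task 5 = max(EF_Task 1=7, EF_Task 3=11) = 11; EF_Task 5 = 11+4 = 15
ES_Task 6 = max(EF_Task 2=2, EF_Task 4=15) = 15; EF_Task 6 = 15+7 = 22
ES_Task 7 = max(EF_Task 1=7, EF_Task 5=15, EF_Task 6=22) = 22; EF_Task 7 = 22+15 = 37
Expected project duration μ = 37 days. Critical path: Task 3 → Task 4 → Task 6 → Task 7.

Variance along critical path = 0.444 + 0.444 + 4.000 + 7.111 = 12.000; σ = √12.000 = 3.464 days.
Z = (40 − 37) / 3.464 = 0.866
P(T ≤ 40) = Φ(0.866) ≈ 0.807

0.807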